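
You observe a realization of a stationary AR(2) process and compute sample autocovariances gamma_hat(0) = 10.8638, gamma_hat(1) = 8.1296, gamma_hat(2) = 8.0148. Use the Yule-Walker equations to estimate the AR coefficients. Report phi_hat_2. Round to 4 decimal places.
\hat\phi_{2} = 0.4040

The Yule-Walker equations for an AR(p) process read, in matrix form,
  Gamma_p phi = r_p,   with   (Gamma_p)_{ij} = gamma(|i - j|),
                       (r_p)_i = gamma(i),   i,j = 1..p.
Substitute the sample gammas (Toeplitz matrix and right-hand side of size 2):
  Gamma_p = [[10.8638, 8.1296], [8.1296, 10.8638]]
  r_p     = [8.1296, 8.0148]
Written out:
  10.8638 phi_1 + 8.1296 phi_2 = 8.1296
  8.1296 phi_1 + 10.8638 phi_2 = 8.0148
Solve by Cramer's rule:
  det = gamma(0)^2 - gamma(1)^2 = (10.8638)^2 - (8.1296)^2 = 118.02215044 - 66.09039616 = 51.93175428
  phi_hat_1 = [gamma(1) gamma(0) - gamma(1) gamma(2)] / det = [(8.1296)(10.8638) - (8.1296)(8.0148)] / 51.93175428 = 23.1612304 / 51.93175428 = 0.446
  phi_hat_2 = [gamma(0) gamma(2) - gamma(1)^2] / det = [(10.8638)(8.0148) - (8.1296)^2] / 51.93175428 = 20.98078808 / 51.93175428 = 0.404
So phi_hat = [0.4460, 0.4040].
Therefore phi_hat_2 = 0.4040.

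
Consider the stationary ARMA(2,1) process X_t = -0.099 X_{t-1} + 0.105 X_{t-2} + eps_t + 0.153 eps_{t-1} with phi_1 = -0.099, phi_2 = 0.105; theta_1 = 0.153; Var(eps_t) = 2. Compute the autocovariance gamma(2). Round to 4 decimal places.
\gamma(2) = 0.2011

Multiply the model equation by X_{t-k} and take expectations. With theta_0 = psi_0 = 1 and psi_j the MA(infinity) weights, this gives
  gamma(k) - sum_i phi_i gamma(k-i) = c_k,
  c_k = sigma^2 * sum_{j=k..q} theta_j psi_{j-k}   (c_k = 0 for k > q),
using gamma(-m) = gamma(m).
psi-weights needed (psi_j = theta_j + sum_i phi_i psi_{j-i}):
  psi_1 = theta_1 + phi_1 = 0.153 + (-0.099) = 0.054
Right-hand sides:
  c_0 = sigma^2 (1 + theta_1 psi_1) = 2 * (1 + (0.153)(0.054)) = 2 * 1.008262 = 2.016524
  c_1 = sigma^2 theta_1 = 2 * (0.153) = 0.306
  c_2 = 0
Equations for k = 0, 1, 2 (AR order 2, c_2 = 0):
  (E0) gamma(0) = phi_1 gamma(1) + phi_2 gamma(2) + c_0
  (E1) gamma(1) = phi_1 gamma(0) + phi_2 gamma(1) + c_1
  (E2) gamma(2) = phi_1 gamma(1) + phi_2 gamma(0)
From (E1): gamma(1) = A gamma(0) + B with
  A = phi_1 / (1 - phi_2) = -0.099 / 0.895 = -0.110615,   B = c_1 / (1 - phi_2) = 0.306 / 0.895 = 0.341899.
Insert (E2) into (E0): gamma(0) (1 - phi_2^2) = phi_1 (1 + phi_2) gamma(1) + c_0.
  phi_1 (1 + phi_2) = (-0.099)(1.105) = -0.109395,   1 - phi_2^2 = 0.988975.
Replace gamma(1) by A gamma(0) + B and collect gamma(0):
  gamma(0) [0.988975 - (-0.109395)(-0.110615)] = (-0.109395)(0.341899) + 2.016524
  gamma(0) * 0.976874 = 1.979122
  gamma(0) = 1.979122 / 0.976874 = 2.025974.
  gamma(1) = A gamma(0) + B = (-0.110615)(2.025974) + (0.341899) = 0.117797.
  gamma(2) = phi_1 gamma(1) + phi_2 gamma(0) = (-0.099)(0.117797) + (0.105)(2.025974) = 0.201065.
Therefore gamma(2) = 0.2011 (to 4 decimal places).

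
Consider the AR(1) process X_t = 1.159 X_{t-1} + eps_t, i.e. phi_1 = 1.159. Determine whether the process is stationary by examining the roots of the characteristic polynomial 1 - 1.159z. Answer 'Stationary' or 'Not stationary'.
\text{Not stationary}

The AR(p) characteristic polynomial is P(z) = 1 - 1.159z.
Stationarity requires all roots to lie outside the unit circle, i.e. |z| > 1 for every root.
This is linear in z: 1 + (-1.159) z = 0  =>  z = -1/(-1.159) = 0.862813,  |z| = 0.862813.
Moduli of all roots: 0.8628.
All moduli strictly greater than 1? No.
Verdict: Not stationary.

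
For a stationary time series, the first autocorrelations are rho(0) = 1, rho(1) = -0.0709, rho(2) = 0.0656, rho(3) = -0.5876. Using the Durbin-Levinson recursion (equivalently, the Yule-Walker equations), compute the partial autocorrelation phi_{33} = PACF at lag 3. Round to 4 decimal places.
\phi_{33} = -0.5840

The PACF at lag k is phi_{kk}, the last component of the solution
to the Yule-Walker system G_k phi = r_k where
  (G_k)_{ij} = rho(|i - j|), (r_k)_i = rho(i), i,j = 1..k.
Equivalently, Durbin-Levinson gives phi_{kk} iteratively:
  phi_{11} = rho(1)
  phi_{kk} = [rho(k) - sum_{j=1..k-1} phi_{k-1,j} rho(k-j)]
            / [1 - sum_{j=1..k-1} phi_{k-1,j} rho(j)],
  phi_{k,j} = phi_{k-1,j} - phi_{kk} phi_{k-1,k-j},  j = 1..k-1.
Step k = 1:
  phi_11 = rho(1) = -0.0709.
Step k = 2:
  phi_22 = [rho(2) - phi_11 rho(1)] / [1 - phi_11 rho(1)] = [0.0656 - (-0.0709)(-0.0709)] / [1 - (-0.0709)(-0.0709)]
         = 0.06057319 / 0.99497319 = 0.060879.
  Update: phi_21 = phi_11 - phi_22 phi_11 = -0.0709 - (0.060879)(-0.0709) = -0.066584.
Step k = 3:
  phi_33 = [rho(3) - phi_21 rho(2) - phi_22 rho(1)] / [1 - phi_21 rho(1) - phi_22 rho(2)]
    numerator   = -0.5876 - (-0.066584)(0.0656) - (0.060879)(-0.0709) = -0.57891578
    denominator = 1 - (-0.066584)(-0.0709) - (0.060879)(0.0656) = 0.99128554
  phi_33 = -0.57891578 / 0.99128554 = -0.584.
Therefore phi_{33} = -0.5840.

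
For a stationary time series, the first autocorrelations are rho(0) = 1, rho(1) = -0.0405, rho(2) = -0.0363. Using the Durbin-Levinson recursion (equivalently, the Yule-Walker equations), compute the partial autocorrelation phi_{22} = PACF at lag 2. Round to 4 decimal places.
\phi_{22} = -0.0380

The PACF at lag k is phi_{kk}, the last component of the solution
to the Yule-Walker system G_k phi = r_k where
  (G_k)_{ij} = rho(|i - j|), (r_k)_i = rho(i), i,j = 1..k.
Equivalently, Durbin-Levinson gives phi_{kk} iteratively:
  phi_{11} = rho(1)
  phi_{kk} = [rho(k) - sum_{j=1..k-1} phi_{k-1,j} rho(k-j)]
            / [1 - sum_{j=1..k-1} phi_{k-1,j} rho(j)],
  phi_{k,j} = phi_{k-1,j} - phi_{kk} phi_{k-1,k-j},  j = 1..k-1.
Step k = 1:
  phi_11 = rho(1) = -0.0405.
Step k = 2:
  phi_22 = [rho(2) - phi_11 rho(1)] / [1 - phi_11 rho(1)] = [-0.0363 - (-0.0405)(-0.0405)] / [1 - (-0.0405)(-0.0405)]
         = -0.03794025 / 0.99835975 = -0.038.
Therefore phi_{22} = -0.0380.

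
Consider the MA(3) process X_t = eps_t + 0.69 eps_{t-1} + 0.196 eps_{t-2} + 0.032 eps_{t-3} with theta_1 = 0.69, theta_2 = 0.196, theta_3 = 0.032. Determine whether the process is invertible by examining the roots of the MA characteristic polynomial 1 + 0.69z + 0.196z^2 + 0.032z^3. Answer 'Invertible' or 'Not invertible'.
\text{Invertible}

The MA(q) characteristic polynomial is P(z) = 1 + 0.69z + 0.196z^2 + 0.032z^3.
Invertibility requires all roots to lie outside the unit circle, i.e. |z| > 1 for every root.
Degree 3: look for a simple real root z0 first, then factor out (1 - z/z0) and solve the remaining quadratic.
Testing z0 = -2.5: P(-2.5) = 1 + (0.69)(-2.5) + (0.196)(-2.5)^2 + (0.032)(-2.5)^3
  = 1 + (-1.725) + (1.225) + (-0.5) = 0.  So z_0 = -2.5 is a root, |z_0| = 2.5.
Divide out the factor (1 + 0.4 z) = (1 - z/z0) (since 1/z0 = -0.4):
  P(z) = (1 + 0.4 z)(1 + (0.29) z + (0.08) z^2)
  [check: z-coef 0.29 - (-0.4) = 0.69; z^2-coef 0.08 - (-0.4)(0.29) = 0.196; z^3-coef -(-0.4)(0.08) = 0.032.]
Remaining roots from the quadratic factor 1 + (0.29) z + (0.08) z^2:
  Set 1 + (0.29) z + (0.08) z^2 = 0, i.e. a z^2 + b z + c = 0 with a = 0.08, b = 0.29, c = 1.
  Discriminant D = b^2 - 4ac = (0.29)^2 - 4*(0.08)*1 = 0.0841 - (0.32) = -0.2359.
  D < 0, so the roots are the complex-conjugate pair z = (-b +/- i sqrt(-D)) / (2a) = -1.8125 +/- 3.0356i.
  For a conjugate pair |z|^2 = z * conj(z) = (product of roots) = c/a = 1/(0.08) = 12.5, so |z| = sqrt(12.5) = 3.5355 for both roots.
Moduli of all roots: 2.5000, 3.5355, 3.5355.
All moduli strictly greater than 1? Yes.
Verdict: Invertible.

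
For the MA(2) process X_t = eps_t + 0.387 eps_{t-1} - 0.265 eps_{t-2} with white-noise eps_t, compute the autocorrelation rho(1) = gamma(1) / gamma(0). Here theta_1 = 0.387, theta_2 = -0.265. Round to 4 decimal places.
\rho(1) = 0.2332

For an MA(q) process with theta_0 = 1, the autocovariance is
  gamma(k) = sigma^2 * sum_{i=0..q-k} theta_i * theta_{i+k},
and rho(k) = gamma(k) / gamma(0). Sigma^2 cancels.
  numerator   = (1)*(0.387) + (0.387)*(-0.265) = 0.284445.
  denominator = (1)^2 + (0.387)^2 + (-0.265)^2 = 1.219994.
  rho(1) = 0.284445 / 1.219994 = 0.2332.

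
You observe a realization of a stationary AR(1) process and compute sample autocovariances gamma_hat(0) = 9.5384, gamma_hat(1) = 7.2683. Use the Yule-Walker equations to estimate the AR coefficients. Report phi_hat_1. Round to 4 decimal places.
\hat\phi_{1} = 0.7620

The Yule-Walker equations for an AR(p) process read, in matrix form,
  Gamma_p phi = r_p,   with   (Gamma_p)_{ij} = gamma(|i - j|),
                       (r_p)_i = gamma(i),   i,j = 1..p.
Substitute the sample gammas (Toeplitz matrix and right-hand side of size 1):
  Gamma_p = [[9.5384]]
  r_p     = [7.2683]
With p = 1 this is the single equation gamma(0) phi_1 = gamma(1):
  phi_hat_1 = gamma(1) / gamma(0) = 7.2683 / 9.5384 = 0.7620.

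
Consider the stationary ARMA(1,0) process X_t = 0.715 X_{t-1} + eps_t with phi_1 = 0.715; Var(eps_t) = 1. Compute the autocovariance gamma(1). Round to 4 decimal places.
\gamma(1) = 1.4628

Multiply the model equation by X_{t-k} and take expectations. With theta_0 = psi_0 = 1 and psi_j the MA(infinity) weights, this gives
  gamma(k) - sum_i phi_i gamma(k-i) = c_k,
  c_k = sigma^2 * sum_{j=k..q} theta_j psi_{j-k}   (c_k = 0 for k > q),
using gamma(-m) = gamma(m).
Pure AR (q = 0): c_0 = sigma^2 = 1, c_k = 0 for k >= 1.
Equations for k = 0 and k = 1 (AR order 1):
  gamma(0) = phi_1 gamma(1) + c_0
  gamma(1) = phi_1 gamma(0) + c_1
Substituting the second into the first: gamma(0) (1 - phi_1^2) = c_0 + phi_1 c_1, so
  gamma(0) = c_0 / (1 - phi_1^2) = 1 / (1 - (0.715)^2) = 1 / 0.488775 = 2.045931.
  gamma(1) = phi_1 gamma(0) = (0.715)(2.045931) = 1.462841.
Therefore gamma(1) = 1.4628 (to 4 decimal places).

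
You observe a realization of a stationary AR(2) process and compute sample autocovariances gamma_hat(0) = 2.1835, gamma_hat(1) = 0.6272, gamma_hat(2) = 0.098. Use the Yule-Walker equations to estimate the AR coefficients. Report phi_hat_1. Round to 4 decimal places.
\hat\phi_{1} = 0.2990

The Yule-Walker equations for an AR(p) process read, in matrix form,
  Gamma_p phi = r_p,   with   (Gamma_p)_{ij} = gamma(|i - j|),
                       (r_p)_i = gamma(i),   i,j = 1..p.
Substitute the sample gammas (Toeplitz matrix and right-hand side of size 2):
  Gamma_p = [[2.1835, 0.6272], [0.6272, 2.1835]]
  r_p     = [0.6272, 0.098]
Written out:
  2.1835 phi_1 + 0.6272 phi_2 = 0.6272
  0.6272 phi_1 + 2.1835 phi_2 = 0.098
Solve by Cramer's rule:
  det = gamma(0)^2 - gamma(1)^2 = (2.1835)^2 - (0.6272)^2 = 4.76767225 - 0.39337984 = 4.37429241
  phi_hat_1 = [gamma(1) gamma(0) - gamma(1) gamma(2)] / det = [(0.6272)(2.1835) - (0.6272)(0.098)] / 4.37429241 = 1.3080256 / 4.37429241 = 0.299
  phi_hat_2 = [gamma(0) gamma(2) - gamma(1)^2] / det = [(2.1835)(0.098) - (0.6272)^2] / 4.37429241 = -0.17939684 / 4.37429241 = -0.041
So phi_hat = [0.2990, -0.0410].
Therefore phi_hat_1 = 0.2990.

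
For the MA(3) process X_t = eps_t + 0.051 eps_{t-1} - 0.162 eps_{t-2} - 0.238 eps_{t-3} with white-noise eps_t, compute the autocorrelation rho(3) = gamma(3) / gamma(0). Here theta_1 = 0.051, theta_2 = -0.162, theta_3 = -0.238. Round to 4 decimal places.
\rho(3) = -0.2193

For an MA(q) process with theta_0 = 1, the autocovariance is
  gamma(k) = sigma^2 * sum_{i=0..q-k} theta_i * theta_{i+k},
and rho(k) = gamma(k) / gamma(0). Sigma^2 cancels.
  numerator   = (1)*(-0.238) = -0.238.
  denominator = (1)^2 + (0.051)^2 + (-0.162)^2 + (-0.238)^2 = 1.085489.
  rho(3) = -0.238 / 1.085489 = -0.2193.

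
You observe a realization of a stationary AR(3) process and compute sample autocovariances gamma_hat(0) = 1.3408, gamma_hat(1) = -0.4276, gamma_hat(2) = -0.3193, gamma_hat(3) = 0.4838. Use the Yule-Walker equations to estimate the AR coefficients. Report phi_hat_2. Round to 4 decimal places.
\hat\phi_{2} = -0.3009

The Yule-Walker equations for an AR(p) process read, in matrix form,
  Gamma_p phi = r_p,   with   (Gamma_p)_{ij} = gamma(|i - j|),
                       (r_p)_i = gamma(i),   i,j = 1..p.
Substitute the sample gammas (Toeplitz matrix and right-hand side of size 3):
  Gamma_p = [[1.3408, -0.4276, -0.3193], [-0.4276, 1.3408, -0.4276], [-0.3193, -0.4276, 1.3408]]
  r_p     = [-0.4276, -0.3193, 0.4838]
Written out (R1..R3):
  (R1) 1.3408 phi_1 - 0.4276 phi_2 - 0.3193 phi_3 = -0.4276
  (R2) -0.4276 phi_1 + 1.3408 phi_2 - 0.4276 phi_3 = -0.3193
  (R3) -0.3193 phi_1 - 0.4276 phi_2 + 1.3408 phi_3 = 0.4838
Gaussian elimination:
  R2 <- R2 - (-0.4276/1.3408) R1 = R2 - (-0.318914) R1:  1.204432 phi_2 - 0.529429 phi_3 = -0.455668
  R3 <- R3 - (-0.3193/1.3408) R1 = R3 - (-0.238141) R1:  -0.529429 phi_2 + 1.264761 phi_3 = 0.381971
  R3 <- R3 - (-0.529429/1.204432) R2 = R3 - (-0.439567) R2:  1.032042 phi_3 = 0.181674
Back-substitution:
  phi_hat_3 = 0.181674 / 1.032042 = 0.176034
  phi_hat_2 = (-0.455668 - (-0.529429)(0.176034)) / 1.204432 = -0.300947
  phi_hat_1 = (-0.4276 - (-0.4276)(-0.300947) - (-0.3193)(0.176034)) / 1.3408 = -0.372969
So phi_hat = [-0.3730, -0.3009, 0.1760].
Therefore phi_hat_2 = -0.3009.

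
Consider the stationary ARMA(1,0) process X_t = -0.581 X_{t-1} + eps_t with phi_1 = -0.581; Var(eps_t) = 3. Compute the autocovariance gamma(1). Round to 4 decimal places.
\gamma(1) = -2.6312

Multiply the model equation by X_{t-k} and take expectations. With theta_0 = psi_0 = 1 and psi_j the MA(infinity) weights, this gives
  gamma(k) - sum_i phi_i gamma(k-i) = c_k,
  c_k = sigma^2 * sum_{j=k..q} theta_j psi_{j-k}   (c_k = 0 for k > q),
using gamma(-m) = gamma(m).
Pure AR (q = 0): c_0 = sigma^2 = 3, c_k = 0 for k >= 1.
Equations for k = 0 and k = 1 (AR order 1):
  gamma(0) = phi_1 gamma(1) + c_0
  gamma(1) = phi_1 gamma(0) + c_1
Substituting the second into the first: gamma(0) (1 - phi_1^2) = c_0 + phi_1 c_1, so
  gamma(0) = c_0 / (1 - phi_1^2) = 3 / (1 - (-0.581)^2) = 3 / 0.662439 = 4.528719.
  gamma(1) = phi_1 gamma(0) = (-0.581)(4.528719) = -2.631186.
Therefore gamma(1) = -2.6312 (to 4 decimal places).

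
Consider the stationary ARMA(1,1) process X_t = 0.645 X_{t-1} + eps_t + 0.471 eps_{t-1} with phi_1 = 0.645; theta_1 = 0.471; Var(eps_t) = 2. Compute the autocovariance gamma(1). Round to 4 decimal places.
\gamma(1) = 4.9832

Multiply the model equation by X_{t-k} and take expectations. With theta_0 = psi_0 = 1 and psi_j the MA(infinity) weights, this gives
  gamma(k) - sum_i phi_i gamma(k-i) = c_k,
  c_k = sigma^2 * sum_{j=k..q} theta_j psi_{j-k}   (c_k = 0 for k > q),
using gamma(-m) = gamma(m).
psi-weights needed (psi_j = theta_j + sum_i phi_i psi_{j-i}):
  psi_1 = theta_1 + phi_1 = 0.471 + (0.645) = 1.116
Right-hand sides:
  c_0 = sigma^2 (1 + theta_1 psi_1) = 2 * (1 + (0.471)(1.116)) = 2 * 1.525636 = 3.051272
  c_1 = sigma^2 theta_1 = 2 * (0.471) = 0.942
  c_2 = 0
Equations for k = 0 and k = 1 (AR order 1):
  gamma(0) = phi_1 gamma(1) + c_0
  gamma(1) = phi_1 gamma(0) + c_1
Substituting the second into the first: gamma(0) (1 - phi_1^2) = c_0 + phi_1 c_1, so
  gamma(0) = (c_0 + phi_1 c_1) / (1 - phi_1^2) = (3.051272 + (0.645)(0.942)) / (1 - (0.645)^2) = 3.658862 / 0.583975 = 6.265443.
  gamma(1) = phi_1 gamma(0) + c_1 = (0.645)(6.265443) + (0.942) = 4.983211.
Therefore gamma(1) = 4.9832 (to 4 decimal places).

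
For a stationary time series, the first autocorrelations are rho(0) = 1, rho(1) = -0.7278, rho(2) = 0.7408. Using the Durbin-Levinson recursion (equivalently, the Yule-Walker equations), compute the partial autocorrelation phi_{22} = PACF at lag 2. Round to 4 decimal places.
\phi_{22} = 0.4489

The PACF at lag k is phi_{kk}, the last component of the solution
to the Yule-Walker system G_k phi = r_k where
  (G_k)_{ij} = rho(|i - j|), (r_k)_i = rho(i), i,j = 1..k.
Equivalently, Durbin-Levinson gives phi_{kk} iteratively:
  phi_{11} = rho(1)
  phi_{kk} = [rho(k) - sum_{j=1..k-1} phi_{k-1,j} rho(k-j)]
            / [1 - sum_{j=1..k-1} phi_{k-1,j} rho(j)],
  phi_{k,j} = phi_{k-1,j} - phi_{kk} phi_{k-1,k-j},  j = 1..k-1.
Step k = 1:
  phi_11 = rho(1) = -0.7278.
Step k = 2:
  phi_22 = [rho(2) - phi_11 rho(1)] / [1 - phi_11 rho(1)] = [0.7408 - (-0.7278)(-0.7278)] / [1 - (-0.7278)(-0.7278)]
         = 0.21110716 / 0.47030716 = 0.4489.
Therefore phi_{22} = 0.4489.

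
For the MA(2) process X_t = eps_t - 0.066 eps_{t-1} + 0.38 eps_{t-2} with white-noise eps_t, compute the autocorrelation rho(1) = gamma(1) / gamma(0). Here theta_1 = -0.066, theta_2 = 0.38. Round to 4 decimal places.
\rho(1) = -0.0793

For an MA(q) process with theta_0 = 1, the autocovariance is
  gamma(k) = sigma^2 * sum_{i=0..q-k} theta_i * theta_{i+k},
and rho(k) = gamma(k) / gamma(0). Sigma^2 cancels.
  numerator   = (1)*(-0.066) + (-0.066)*(0.38) = -0.09108.
  denominator = (1)^2 + (-0.066)^2 + (0.38)^2 = 1.148756.
  rho(1) = -0.09108 / 1.148756 = -0.0793.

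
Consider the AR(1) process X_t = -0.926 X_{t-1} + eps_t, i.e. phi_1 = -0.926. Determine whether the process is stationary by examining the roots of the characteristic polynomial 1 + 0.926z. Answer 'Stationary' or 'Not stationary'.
\text{Stationary}

The AR(p) characteristic polynomial is P(z) = 1 + 0.926z.
Stationarity requires all roots to lie outside the unit circle, i.e. |z| > 1 for every root.
This is linear in z: 1 + (0.926) z = 0  =>  z = -1/(0.926) = -1.079914,  |z| = 1.079914.
Moduli of all roots: 1.0799.
All moduli strictly greater than 1? Yes.
Verdict: Stationary.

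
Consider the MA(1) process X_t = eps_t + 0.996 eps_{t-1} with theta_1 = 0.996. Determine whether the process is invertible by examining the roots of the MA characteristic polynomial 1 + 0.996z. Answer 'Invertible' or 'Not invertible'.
\text{Invertible}

The MA(q) characteristic polynomial is P(z) = 1 + 0.996z.
Invertibility requires all roots to lie outside the unit circle, i.e. |z| > 1 for every root.
This is linear in z: 1 + (0.996) z = 0  =>  z = -1/(0.996) = -1.004016,  |z| = 1.004016.
Moduli of all roots: 1.0040.
All moduli strictly greater than 1? Yes.
Verdict: Invertible.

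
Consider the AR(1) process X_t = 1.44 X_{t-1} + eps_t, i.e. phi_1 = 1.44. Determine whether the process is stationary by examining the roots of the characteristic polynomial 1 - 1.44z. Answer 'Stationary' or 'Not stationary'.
\text{Not stationary}

The AR(p) characteristic polynomial is P(z) = 1 - 1.44z.
Stationarity requires all roots to lie outside the unit circle, i.e. |z| > 1 for every root.
This is linear in z: 1 + (-1.44) z = 0  =>  z = -1/(-1.44) = 0.694444,  |z| = 0.694444.
Moduli of all roots: 0.6944.
All moduli strictly greater than 1? No.
Verdict: Not stationary.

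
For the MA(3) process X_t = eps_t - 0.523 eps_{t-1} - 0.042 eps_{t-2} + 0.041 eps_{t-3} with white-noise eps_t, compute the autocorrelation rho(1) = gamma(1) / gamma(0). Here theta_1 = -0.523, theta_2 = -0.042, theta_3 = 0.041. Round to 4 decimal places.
\rho(1) = -0.3937

For an MA(q) process with theta_0 = 1, the autocovariance is
  gamma(k) = sigma^2 * sum_{i=0..q-k} theta_i * theta_{i+k},
and rho(k) = gamma(k) / gamma(0). Sigma^2 cancels.
  numerator   = (1)*(-0.523) + (-0.523)*(-0.042) + (-0.042)*(0.041) = -0.502756.
  denominator = (1)^2 + (-0.523)^2 + (-0.042)^2 + (0.041)^2 = 1.276974.
  rho(1) = -0.502756 / 1.276974 = -0.3937.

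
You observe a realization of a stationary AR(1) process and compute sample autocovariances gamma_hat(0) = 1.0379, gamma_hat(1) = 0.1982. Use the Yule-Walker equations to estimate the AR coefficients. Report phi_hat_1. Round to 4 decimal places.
\hat\phi_{1} = 0.1910

The Yule-Walker equations for an AR(p) process read, in matrix form,
  Gamma_p phi = r_p,   with   (Gamma_p)_{ij} = gamma(|i - j|),
                       (r_p)_i = gamma(i),   i,j = 1..p.
Substitute the sample gammas (Toeplitz matrix and right-hand side of size 1):
  Gamma_p = [[1.0379]]
  r_p     = [0.1982]
With p = 1 this is the single equation gamma(0) phi_1 = gamma(1):
  phi_hat_1 = gamma(1) / gamma(0) = 0.1982 / 1.0379 = 0.1910.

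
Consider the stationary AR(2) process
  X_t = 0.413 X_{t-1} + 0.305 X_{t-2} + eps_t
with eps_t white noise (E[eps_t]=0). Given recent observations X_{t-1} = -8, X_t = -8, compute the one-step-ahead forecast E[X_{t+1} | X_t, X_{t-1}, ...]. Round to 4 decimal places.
E[X_{t+1} \mid \mathcal F_t] = -5.7440

For an AR(p) model X_t = c + sum_i phi_i X_{t-i} + eps_t, the
one-step-ahead conditional mean is
  E[X_{t+1} | X_t, ...] = c + sum_i phi_i X_{t+1-i}.
Substitute known values:
  E[X_{t+1} | ...] = (0.413) * (-8) + (0.305) * (-8)
                   = -5.7440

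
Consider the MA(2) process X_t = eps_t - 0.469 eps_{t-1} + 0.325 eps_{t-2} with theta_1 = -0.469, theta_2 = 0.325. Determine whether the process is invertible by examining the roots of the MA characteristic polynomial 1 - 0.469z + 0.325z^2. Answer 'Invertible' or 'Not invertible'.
\text{Invertible}

The MA(q) characteristic polynomial is P(z) = 1 - 0.469z + 0.325z^2.
Invertibility requires all roots to lie outside the unit circle, i.e. |z| > 1 for every root.
Set 1 + (-0.469) z + (0.325) z^2 = 0, i.e. a z^2 + b z + c = 0 with a = 0.325, b = -0.469, c = 1.
Discriminant D = b^2 - 4ac = (-0.469)^2 - 4*(0.325)*1 = 0.219961 - (1.3) = -1.080039.
D < 0, so the roots are the complex-conjugate pair z = (-b +/- i sqrt(-D)) / (2a) = 0.7215 +/- 1.5988i.
For a conjugate pair |z|^2 = z * conj(z) = (product of roots) = c/a = 1/(0.325) = 3.076923, so |z| = sqrt(3.076923) = 1.7541 for both roots.
Moduli of all roots: 1.7541, 1.7541.
All moduli strictly greater than 1? Yes.
Verdict: Invertible.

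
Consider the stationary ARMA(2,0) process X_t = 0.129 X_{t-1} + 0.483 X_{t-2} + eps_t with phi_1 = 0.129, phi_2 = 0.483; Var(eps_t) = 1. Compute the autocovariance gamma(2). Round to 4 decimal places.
\gamma(2) = 0.7166

Multiply the model equation by X_{t-k} and take expectations. With theta_0 = psi_0 = 1 and psi_j the MA(infinity) weights, this gives
  gamma(k) - sum_i phi_i gamma(k-i) = c_k,
  c_k = sigma^2 * sum_{j=k..q} theta_j psi_{j-k}   (c_k = 0 for k > q),
using gamma(-m) = gamma(m).
Pure AR (q = 0): c_0 = sigma^2 = 1, c_k = 0 for k >= 1.
Equations for k = 0, 1, 2 (AR order 2, c_2 = 0):
  (E0) gamma(0) = phi_1 gamma(1) + phi_2 gamma(2) + c_0
  (E1) gamma(1) = phi_1 gamma(0) + phi_2 gamma(1) + c_1
  (E2) gamma(2) = phi_1 gamma(1) + phi_2 gamma(0)
From (E1): gamma(1) = A gamma(0) + B with
  A = phi_1 / (1 - phi_2) = 0.129 / 0.517 = 0.249516,   B = c_1 / (1 - phi_2) = 0 / 0.517 = 0.
Insert (E2) into (E0): gamma(0) (1 - phi_2^2) = phi_1 (1 + phi_2) gamma(1) + c_0.
  phi_1 (1 + phi_2) = (0.129)(1.483) = 0.191307,   1 - phi_2^2 = 0.766711.
Replace gamma(1) by A gamma(0) + B and collect gamma(0):
  gamma(0) [0.766711 - (0.191307)(0.249516)] = c_0 = 1
  gamma(0) * 0.718977 = 1
  gamma(0) = 1 / 0.718977 = 1.390866.
  gamma(1) = A gamma(0) = (0.249516)(1.390866) = 0.347044.
  gamma(2) = phi_1 gamma(1) + phi_2 gamma(0) = (0.129)(0.347044) + (0.483)(1.390866) = 0.716557.
Therefore gamma(2) = 0.7166 (to 4 decimal places).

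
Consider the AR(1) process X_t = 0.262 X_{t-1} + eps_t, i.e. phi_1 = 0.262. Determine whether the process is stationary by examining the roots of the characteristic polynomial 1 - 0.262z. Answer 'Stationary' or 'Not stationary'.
\text{Stationary}

The AR(p) characteristic polynomial is P(z) = 1 - 0.262z.
Stationarity requires all roots to lie outside the unit circle, i.e. |z| > 1 for every root.
This is linear in z: 1 + (-0.262) z = 0  =>  z = -1/(-0.262) = 3.816794,  |z| = 3.816794.
Moduli of all roots: 3.8168.
All moduli strictly greater than 1? Yes.
Verdict: Stationary.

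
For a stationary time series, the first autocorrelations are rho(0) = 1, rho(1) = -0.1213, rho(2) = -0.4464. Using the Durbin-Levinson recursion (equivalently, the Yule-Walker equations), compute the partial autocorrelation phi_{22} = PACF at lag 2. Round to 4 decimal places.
\phi_{22} = -0.4680

The PACF at lag k is phi_{kk}, the last component of the solution
to the Yule-Walker system G_k phi = r_k where
  (G_k)_{ij} = rho(|i - j|), (r_k)_i = rho(i), i,j = 1..k.
Equivalently, Durbin-Levinson gives phi_{kk} iteratively:
  phi_{11} = rho(1)
  phi_{kk} = [rho(k) - sum_{j=1..k-1} phi_{k-1,j} rho(k-j)]
            / [1 - sum_{j=1..k-1} phi_{k-1,j} rho(j)],
  phi_{k,j} = phi_{k-1,j} - phi_{kk} phi_{k-1,k-j},  j = 1..k-1.
Step k = 1:
  phi_11 = rho(1) = -0.1213.
Step k = 2:
  phi_22 = [rho(2) - phi_11 rho(1)] / [1 - phi_11 rho(1)] = [-0.4464 - (-0.1213)(-0.1213)] / [1 - (-0.1213)(-0.1213)]
         = -0.46111369 / 0.98528631 = -0.468.
Therefore phi_{22} = -0.4680.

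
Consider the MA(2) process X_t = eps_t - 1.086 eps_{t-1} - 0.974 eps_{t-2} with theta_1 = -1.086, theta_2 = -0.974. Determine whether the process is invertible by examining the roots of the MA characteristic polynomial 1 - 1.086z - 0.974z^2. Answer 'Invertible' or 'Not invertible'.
\text{Not invertible}

The MA(q) characteristic polynomial is P(z) = 1 - 1.086z - 0.974z^2.
Invertibility requires all roots to lie outside the unit circle, i.e. |z| > 1 for every root.
Set 1 + (-1.086) z + (-0.974) z^2 = 0, i.e. a z^2 + b z + c = 0 with a = -0.974, b = -1.086, c = 1.
Discriminant D = b^2 - 4ac = (-1.086)^2 - 4*(-0.974)*1 = 1.179396 - (-3.896) = 5.075396.
D >= 0, so the roots are real: z = (-b +/- sqrt(D)) / (2a) = (1.086 +/- 2.252864) / (-1.948).
  z_1 = (1.086 + 2.252864) / (-1.948) = -1.714,   |z_1| = 1.714.
  z_2 = (1.086 - 2.252864) / (-1.948) = 0.599,   |z_2| = 0.599.
Moduli of all roots: 1.7140, 0.5990.
All moduli strictly greater than 1? No.
Verdict: Not invertible.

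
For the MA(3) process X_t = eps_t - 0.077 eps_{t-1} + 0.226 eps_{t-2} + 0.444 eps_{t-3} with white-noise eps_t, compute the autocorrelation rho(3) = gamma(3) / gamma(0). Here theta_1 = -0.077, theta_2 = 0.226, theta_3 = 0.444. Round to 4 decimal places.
\rho(3) = 0.3540

For an MA(q) process with theta_0 = 1, the autocovariance is
  gamma(k) = sigma^2 * sum_{i=0..q-k} theta_i * theta_{i+k},
and rho(k) = gamma(k) / gamma(0). Sigma^2 cancels.
  numerator   = (1)*(0.444) = 0.444.
  denominator = (1)^2 + (-0.077)^2 + (0.226)^2 + (0.444)^2 = 1.254141.
  rho(3) = 0.444 / 1.254141 = 0.3540.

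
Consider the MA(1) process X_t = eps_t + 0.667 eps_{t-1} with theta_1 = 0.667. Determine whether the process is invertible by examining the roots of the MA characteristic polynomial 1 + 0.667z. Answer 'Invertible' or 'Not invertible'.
\text{Invertible}

The MA(q) characteristic polynomial is P(z) = 1 + 0.667z.
Invertibility requires all roots to lie outside the unit circle, i.e. |z| > 1 for every root.
This is linear in z: 1 + (0.667) z = 0  =>  z = -1/(0.667) = -1.49925,  |z| = 1.49925.
Moduli of all roots: 1.4993.
All moduli strictly greater than 1? Yes.
Verdict: Invertible.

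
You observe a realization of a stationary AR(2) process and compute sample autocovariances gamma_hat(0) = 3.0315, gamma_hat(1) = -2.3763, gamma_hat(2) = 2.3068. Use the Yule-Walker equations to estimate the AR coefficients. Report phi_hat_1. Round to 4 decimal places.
\hat\phi_{1} = -0.4860

The Yule-Walker equations for an AR(p) process read, in matrix form,
  Gamma_p phi = r_p,   with   (Gamma_p)_{ij} = gamma(|i - j|),
                       (r_p)_i = gamma(i),   i,j = 1..p.
Substitute the sample gammas (Toeplitz matrix and right-hand side of size 2):
  Gamma_p = [[3.0315, -2.3763], [-2.3763, 3.0315]]
  r_p     = [-2.3763, 2.3068]
Written out:
  3.0315 phi_1 - 2.3763 phi_2 = -2.3763
  -2.3763 phi_1 + 3.0315 phi_2 = 2.3068
Solve by Cramer's rule:
  det = gamma(0)^2 - gamma(1)^2 = (3.0315)^2 - (-2.3763)^2 = 9.18999225 - 5.64680169 = 3.54319056
  phi_hat_1 = [gamma(1) gamma(0) - gamma(1) gamma(2)] / det = [(-2.3763)(3.0315) - (-2.3763)(2.3068)] / 3.54319056 = -1.72210461 / 3.54319056 = -0.486
  phi_hat_2 = [gamma(0) gamma(2) - gamma(1)^2] / det = [(3.0315)(2.3068) - (-2.3763)^2] / 3.54319056 = 1.34626251 / 3.54319056 = 0.38
So phi_hat = [-0.4860, 0.3800].
Therefore phi_hat_1 = -0.4860.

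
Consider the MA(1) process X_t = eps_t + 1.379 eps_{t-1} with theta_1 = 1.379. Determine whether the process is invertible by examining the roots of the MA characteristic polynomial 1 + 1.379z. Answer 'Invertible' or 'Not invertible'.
\text{Not invertible}

The MA(q) characteristic polynomial is P(z) = 1 + 1.379z.
Invertibility requires all roots to lie outside the unit circle, i.e. |z| > 1 for every root.
This is linear in z: 1 + (1.379) z = 0  =>  z = -1/(1.379) = -0.725163,  |z| = 0.725163.
Moduli of all roots: 0.7252.
All moduli strictly greater than 1? No.
Verdict: Not invertible.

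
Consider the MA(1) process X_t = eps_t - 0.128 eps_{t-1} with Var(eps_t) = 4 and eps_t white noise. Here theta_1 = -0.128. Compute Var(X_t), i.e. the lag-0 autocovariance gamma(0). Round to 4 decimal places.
\gamma(0) = 4.0655

For an MA(q) process X_t = eps_t + sum_i theta_i eps_{t-i} with
Var(eps_t) = sigma^2, the variance is
  gamma(0) = sigma^2 * (1 + sum_i theta_i^2).
  sum_i theta_i^2 = (-0.128)^2 = 0.016384.
  gamma(0) = 4 * (1 + 0.016384) = 4 * 1.016384 = 4.065536, which rounds to 4.0655.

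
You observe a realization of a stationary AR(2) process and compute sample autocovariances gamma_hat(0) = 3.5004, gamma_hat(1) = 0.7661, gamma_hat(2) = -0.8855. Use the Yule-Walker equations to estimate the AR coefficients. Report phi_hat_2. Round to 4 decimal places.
\hat\phi_{2} = -0.3160

The Yule-Walker equations for an AR(p) process read, in matrix form,
  Gamma_p phi = r_p,   with   (Gamma_p)_{ij} = gamma(|i - j|),
                       (r_p)_i = gamma(i),   i,j = 1..p.
Substitute the sample gammas (Toeplitz matrix and right-hand side of size 2):
  Gamma_p = [[3.5004, 0.7661], [0.7661, 3.5004]]
  r_p     = [0.7661, -0.8855]
Written out:
  3.5004 phi_1 + 0.7661 phi_2 = 0.7661
  0.7661 phi_1 + 3.5004 phi_2 = -0.8855
Solve by Cramer's rule:
  det = gamma(0)^2 - gamma(1)^2 = (3.5004)^2 - (0.7661)^2 = 12.25280016 - 0.58690921 = 11.66589095
  phi_hat_1 = [gamma(1) gamma(0) - gamma(1) gamma(2)] / det = [(0.7661)(3.5004) - (0.7661)(-0.8855)] / 11.66589095 = 3.36003799 / 11.66589095 = 0.288
  phi_hat_2 = [gamma(0) gamma(2) - gamma(1)^2] / det = [(3.5004)(-0.8855) - (0.7661)^2] / 11.66589095 = -3.68651341 / 11.66589095 = -0.316
So phi_hat = [0.2880, -0.3160].
Therefore phi_hat_2 = -0.3160.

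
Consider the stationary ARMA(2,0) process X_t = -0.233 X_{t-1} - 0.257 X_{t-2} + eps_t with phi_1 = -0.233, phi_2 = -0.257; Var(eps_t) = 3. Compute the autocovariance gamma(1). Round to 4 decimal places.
\gamma(1) = -0.6166

Multiply the model equation by X_{t-k} and take expectations. With theta_0 = psi_0 = 1 and psi_j the MA(infinity) weights, this gives
  gamma(k) - sum_i phi_i gamma(k-i) = c_k,
  c_k = sigma^2 * sum_{j=k..q} theta_j psi_{j-k}   (c_k = 0 for k > q),
using gamma(-m) = gamma(m).
Pure AR (q = 0): c_0 = sigma^2 = 3, c_k = 0 for k >= 1.
Equations for k = 0, 1, 2 (AR order 2, c_2 = 0):
  (E0) gamma(0) = phi_1 gamma(1) + phi_2 gamma(2) + c_0
  (E1) gamma(1) = phi_1 gamma(0) + phi_2 gamma(1) + c_1
  (E2) gamma(2) = phi_1 gamma(1) + phi_2 gamma(0)
From (E1): gamma(1) = A gamma(0) + B with
  A = phi_1 / (1 - phi_2) = -0.233 / 1.257 = -0.185362,   B = c_1 / (1 - phi_2) = 0 / 1.257 = 0.
Insert (E2) into (E0): gamma(0) (1 - phi_2^2) = phi_1 (1 + phi_2) gamma(1) + c_0.
  phi_1 (1 + phi_2) = (-0.233)(0.743) = -0.173119,   1 - phi_2^2 = 0.933951.
Replace gamma(1) by A gamma(0) + B and collect gamma(0):
  gamma(0) [0.933951 - (-0.173119)(-0.185362)] = c_0 = 3
  gamma(0) * 0.901861 = 3
  gamma(0) = 3 / 0.901861 = 3.326454.
  gamma(1) = A gamma(0) = (-0.185362)(3.326454) = -0.616598.
Therefore gamma(1) = -0.6166 (to 4 decimal places).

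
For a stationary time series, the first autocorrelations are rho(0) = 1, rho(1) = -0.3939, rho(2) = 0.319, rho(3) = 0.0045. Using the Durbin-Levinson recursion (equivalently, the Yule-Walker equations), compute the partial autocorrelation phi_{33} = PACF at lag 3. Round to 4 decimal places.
\phi_{33} = 0.2241

The PACF at lag k is phi_{kk}, the last component of the solution
to the Yule-Walker system G_k phi = r_k where
  (G_k)_{ij} = rho(|i - j|), (r_k)_i = rho(i), i,j = 1..k.
Equivalently, Durbin-Levinson gives phi_{kk} iteratively:
  phi_{11} = rho(1)
  phi_{kk} = [rho(k) - sum_{j=1..k-1} phi_{k-1,j} rho(k-j)]
            / [1 - sum_{j=1..k-1} phi_{k-1,j} rho(j)],
  phi_{k,j} = phi_{k-1,j} - phi_{kk} phi_{k-1,k-j},  j = 1..k-1.
Step k = 1:
  phi_11 = rho(1) = -0.3939.
Step k = 2:
  phi_22 = [rho(2) - phi_11 rho(1)] / [1 - phi_11 rho(1)] = [0.319 - (-0.3939)(-0.3939)] / [1 - (-0.3939)(-0.3939)]
         = 0.16384279 / 0.84484279 = 0.193933.
  Update: phi_21 = phi_11 - phi_22 phi_11 = -0.3939 - (0.193933)(-0.3939) = -0.31751.
Step k = 3:
  phi_33 = [rho(3) - phi_21 rho(2) - phi_22 rho(1)] / [1 - phi_21 rho(1) - phi_22 rho(2)]
    numerator   = 0.0045 - (-0.31751)(0.319) - (0.193933)(-0.3939) = 0.1821758
    denominator = 1 - (-0.31751)(-0.3939) - (0.193933)(0.319) = 0.81306829
  phi_33 = 0.1821758 / 0.81306829 = 0.2241.
Therefore phi_{33} = 0.2241.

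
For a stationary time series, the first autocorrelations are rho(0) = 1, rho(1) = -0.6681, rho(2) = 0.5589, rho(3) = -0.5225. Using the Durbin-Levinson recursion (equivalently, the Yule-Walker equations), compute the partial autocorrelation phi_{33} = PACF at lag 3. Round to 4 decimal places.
\phi_{33} = -0.1680

The PACF at lag k is phi_{kk}, the last component of the solution
to the Yule-Walker system G_k phi = r_k where
  (G_k)_{ij} = rho(|i - j|), (r_k)_i = rho(i), i,j = 1..k.
Equivalently, Durbin-Levinson gives phi_{kk} iteratively:
  phi_{11} = rho(1)
  phi_{kk} = [rho(k) - sum_{j=1..k-1} phi_{k-1,j} rho(k-j)]
            / [1 - sum_{j=1..k-1} phi_{k-1,j} rho(j)],
  phi_{k,j} = phi_{k-1,j} - phi_{kk} phi_{k-1,k-j},  j = 1..k-1.
Step k = 1:
  phi_11 = rho(1) = -0.6681.
Step k = 2:
  phi_22 = [rho(2) - phi_11 rho(1)] / [1 - phi_11 rho(1)] = [0.5589 - (-0.6681)(-0.6681)] / [1 - (-0.6681)(-0.6681)]
         = 0.11254239 / 0.55364239 = 0.203276.
  Update: phi_21 = phi_11 - phi_22 phi_11 = -0.6681 - (0.203276)(-0.6681) = -0.532291.
Step k = 3:
  phi_33 = [rho(3) - phi_21 rho(2) - phi_22 rho(1)] / [1 - phi_21 rho(1) - phi_22 rho(2)]
    numerator   = -0.5225 - (-0.532291)(0.5589) - (0.203276)(-0.6681) = -0.0891936
    denominator = 1 - (-0.532291)(-0.6681) - (0.203276)(0.5589) = 0.53076519
  phi_33 = -0.0891936 / 0.53076519 = -0.168.
Therefore phi_{33} = -0.1680.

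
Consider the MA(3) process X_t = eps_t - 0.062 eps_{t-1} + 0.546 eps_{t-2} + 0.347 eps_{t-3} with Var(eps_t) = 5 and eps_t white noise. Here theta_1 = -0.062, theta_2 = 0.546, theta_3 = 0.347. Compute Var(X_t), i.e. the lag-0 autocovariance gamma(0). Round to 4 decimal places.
\gamma(0) = 7.1118

For an MA(q) process X_t = eps_t + sum_i theta_i eps_{t-i} with
Var(eps_t) = sigma^2, the variance is
  gamma(0) = sigma^2 * (1 + sum_i theta_i^2).
  sum_i theta_i^2 = (-0.062)^2 + (0.546)^2 + (0.347)^2 = 0.003844 + 0.298116 + 0.120409 = 0.422369.
  gamma(0) = 5 * (1 + 0.422369) = 5 * 1.422369 = 7.111845, which rounds to 7.1118.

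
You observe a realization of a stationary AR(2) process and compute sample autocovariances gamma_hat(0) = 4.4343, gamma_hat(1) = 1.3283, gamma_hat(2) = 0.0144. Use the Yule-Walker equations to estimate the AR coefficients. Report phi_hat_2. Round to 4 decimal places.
\hat\phi_{2} = -0.0950

The Yule-Walker equations for an AR(p) process read, in matrix form,
  Gamma_p phi = r_p,   with   (Gamma_p)_{ij} = gamma(|i - j|),
                       (r_p)_i = gamma(i),   i,j = 1..p.
Substitute the sample gammas (Toeplitz matrix and right-hand side of size 2):
  Gamma_p = [[4.4343, 1.3283], [1.3283, 4.4343]]
  r_p     = [1.3283, 0.0144]
Written out:
  4.4343 phi_1 + 1.3283 phi_2 = 1.3283
  1.3283 phi_1 + 4.4343 phi_2 = 0.0144
Solve by Cramer's rule:
  det = gamma(0)^2 - gamma(1)^2 = (4.4343)^2 - (1.3283)^2 = 19.66301649 - 1.76438089 = 17.8986356
  phi_hat_1 = [gamma(1) gamma(0) - gamma(1) gamma(2)] / det = [(1.3283)(4.4343) - (1.3283)(0.0144)] / 17.8986356 = 5.87095317 / 17.8986356 = 0.328
  phi_hat_2 = [gamma(0) gamma(2) - gamma(1)^2] / det = [(4.4343)(0.0144) - (1.3283)^2] / 17.8986356 = -1.70052697 / 17.8986356 = -0.095
So phi_hat = [0.3280, -0.0950].
Therefore phi_hat_2 = -0.0950.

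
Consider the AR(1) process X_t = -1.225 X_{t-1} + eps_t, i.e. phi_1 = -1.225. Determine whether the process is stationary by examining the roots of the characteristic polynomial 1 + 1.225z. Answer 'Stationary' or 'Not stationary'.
\text{Not stationary}

The AR(p) characteristic polynomial is P(z) = 1 + 1.225z.
Stationarity requires all roots to lie outside the unit circle, i.e. |z| > 1 for every root.
This is linear in z: 1 + (1.225) z = 0  =>  z = -1/(1.225) = -0.816327,  |z| = 0.816327.
Moduli of all roots: 0.8163.
All moduli strictly greater than 1? No.
Verdict: Not stationary.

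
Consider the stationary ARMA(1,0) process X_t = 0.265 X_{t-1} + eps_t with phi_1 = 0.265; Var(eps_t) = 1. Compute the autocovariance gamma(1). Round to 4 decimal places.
\gamma(1) = 0.2850

Multiply the model equation by X_{t-k} and take expectations. With theta_0 = psi_0 = 1 and psi_j the MA(infinity) weights, this gives
  gamma(k) - sum_i phi_i gamma(k-i) = c_k,
  c_k = sigma^2 * sum_{j=k..q} theta_j psi_{j-k}   (c_k = 0 for k > q),
using gamma(-m) = gamma(m).
Pure AR (q = 0): c_0 = sigma^2 = 1, c_k = 0 for k >= 1.
Equations for k = 0 and k = 1 (AR order 1):
  gamma(0) = phi_1 gamma(1) + c_0
  gamma(1) = phi_1 gamma(0) + c_1
Substituting the second into the first: gamma(0) (1 - phi_1^2) = c_0 + phi_1 c_1, so
  gamma(0) = c_0 / (1 - phi_1^2) = 1 / (1 - (0.265)^2) = 1 / 0.929775 = 1.075529.
  gamma(1) = phi_1 gamma(0) = (0.265)(1.075529) = 0.285015.
Therefore gamma(1) = 0.2850 (to 4 decimal places).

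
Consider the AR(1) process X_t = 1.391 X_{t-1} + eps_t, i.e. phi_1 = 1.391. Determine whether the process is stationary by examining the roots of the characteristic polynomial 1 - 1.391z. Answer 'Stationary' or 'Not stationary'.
\text{Not stationary}

The AR(p) characteristic polynomial is P(z) = 1 - 1.391z.
Stationarity requires all roots to lie outside the unit circle, i.e. |z| > 1 for every root.
This is linear in z: 1 + (-1.391) z = 0  =>  z = -1/(-1.391) = 0.718907,  |z| = 0.718907.
Moduli of all roots: 0.7189.
All moduli strictly greater than 1? No.
Verdict: Not stationary.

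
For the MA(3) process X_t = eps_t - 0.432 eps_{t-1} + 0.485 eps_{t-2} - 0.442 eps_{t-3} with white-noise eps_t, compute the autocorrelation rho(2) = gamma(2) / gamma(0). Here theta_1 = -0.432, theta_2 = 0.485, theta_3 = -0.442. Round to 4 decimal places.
\rho(2) = 0.4180

For an MA(q) process with theta_0 = 1, the autocovariance is
  gamma(k) = sigma^2 * sum_{i=0..q-k} theta_i * theta_{i+k},
and rho(k) = gamma(k) / gamma(0). Sigma^2 cancels.
  numerator   = (1)*(0.485) + (-0.432)*(-0.442) = 0.675944.
  denominator = (1)^2 + (-0.432)^2 + (0.485)^2 + (-0.442)^2 = 1.617213.
  rho(2) = 0.675944 / 1.617213 = 0.4180.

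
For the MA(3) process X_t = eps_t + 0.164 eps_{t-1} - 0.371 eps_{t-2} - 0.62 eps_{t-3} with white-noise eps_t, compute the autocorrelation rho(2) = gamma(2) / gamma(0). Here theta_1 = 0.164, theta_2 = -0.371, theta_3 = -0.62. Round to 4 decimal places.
\rho(2) = -0.3052

For an MA(q) process with theta_0 = 1, the autocovariance is
  gamma(k) = sigma^2 * sum_{i=0..q-k} theta_i * theta_{i+k},
and rho(k) = gamma(k) / gamma(0). Sigma^2 cancels.
  numerator   = (1)*(-0.371) + (0.164)*(-0.62) = -0.47268.
  denominator = (1)^2 + (0.164)^2 + (-0.371)^2 + (-0.62)^2 = 1.548937.
  rho(2) = -0.47268 / 1.548937 = -0.3052.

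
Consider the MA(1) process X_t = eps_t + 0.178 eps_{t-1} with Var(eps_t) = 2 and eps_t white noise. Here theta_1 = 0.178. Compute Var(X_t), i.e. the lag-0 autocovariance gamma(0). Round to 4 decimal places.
\gamma(0) = 2.0634

For an MA(q) process X_t = eps_t + sum_i theta_i eps_{t-i} with
Var(eps_t) = sigma^2, the variance is
  gamma(0) = sigma^2 * (1 + sum_i theta_i^2).
  sum_i theta_i^2 = (0.178)^2 = 0.031684.
  gamma(0) = 2 * (1 + 0.031684) = 2 * 1.031684 = 2.063368, which rounds to 2.0634.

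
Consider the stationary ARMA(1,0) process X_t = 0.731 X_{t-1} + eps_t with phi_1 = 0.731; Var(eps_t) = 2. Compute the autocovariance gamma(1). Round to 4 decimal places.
\gamma(1) = 3.1398

Multiply the model equation by X_{t-k} and take expectations. With theta_0 = psi_0 = 1 and psi_j the MA(infinity) weights, this gives
  gamma(k) - sum_i phi_i gamma(k-i) = c_k,
  c_k = sigma^2 * sum_{j=k..q} theta_j psi_{j-k}   (c_k = 0 for k > q),
using gamma(-m) = gamma(m).
Pure AR (q = 0): c_0 = sigma^2 = 2, c_k = 0 for k >= 1.
Equations for k = 0 and k = 1 (AR order 1):
  gamma(0) = phi_1 gamma(1) + c_0
  gamma(1) = phi_1 gamma(0) + c_1
Substituting the second into the first: gamma(0) (1 - phi_1^2) = c_0 + phi_1 c_1, so
  gamma(0) = c_0 / (1 - phi_1^2) = 2 / (1 - (0.731)^2) = 2 / 0.465639 = 4.295173.
  gamma(1) = phi_1 gamma(0) = (0.731)(4.295173) = 3.139771.
Therefore gamma(1) = 3.1398 (to 4 decimal places).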